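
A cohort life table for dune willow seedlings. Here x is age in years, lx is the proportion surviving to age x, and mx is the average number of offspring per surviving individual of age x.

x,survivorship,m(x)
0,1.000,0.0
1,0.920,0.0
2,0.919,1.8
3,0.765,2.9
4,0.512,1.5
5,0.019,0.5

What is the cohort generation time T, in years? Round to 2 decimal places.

lx·mx: 0, 0, 1.6542, 2.2185, 0.768, 0.0095 → R0 = 4.6502
x·lx·mx: 0, 0, 3.3084, 6.6555, 3.072, 0.0475 → Σ = 13.0834
T = 13.0834 / 4.6502 = 2.813513… → 2.81

2.81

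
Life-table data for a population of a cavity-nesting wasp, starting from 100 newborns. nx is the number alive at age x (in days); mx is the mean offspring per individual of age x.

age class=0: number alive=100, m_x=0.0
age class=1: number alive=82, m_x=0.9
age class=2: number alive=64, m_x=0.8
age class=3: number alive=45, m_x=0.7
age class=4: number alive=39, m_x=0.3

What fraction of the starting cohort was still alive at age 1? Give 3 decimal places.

0.820

l_1 = n_1/n_0 = 82/100 = 0.82 → 0.820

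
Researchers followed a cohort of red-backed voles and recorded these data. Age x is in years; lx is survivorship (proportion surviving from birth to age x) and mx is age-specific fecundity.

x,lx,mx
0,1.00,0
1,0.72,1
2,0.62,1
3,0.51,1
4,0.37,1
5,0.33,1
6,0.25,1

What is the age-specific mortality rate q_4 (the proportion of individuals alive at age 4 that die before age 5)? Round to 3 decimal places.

q_4 = (l_4 − l_5) / l_4 = (0.37 − 0.33) / 0.37
     = 0.04 / 0.37 = 0.108108… → 0.108

0.108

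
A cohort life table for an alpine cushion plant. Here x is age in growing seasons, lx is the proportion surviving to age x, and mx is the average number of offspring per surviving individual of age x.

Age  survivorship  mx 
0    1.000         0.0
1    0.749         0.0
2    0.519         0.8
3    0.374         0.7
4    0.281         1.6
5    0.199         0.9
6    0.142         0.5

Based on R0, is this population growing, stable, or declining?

R0 = Σ lx·mx = 0 + 0 + 0.4152 + 0.2618 + 0.4496 + 0.1791 + 0.071 = 1.3767
R0 > 1, so the population is growing.

growing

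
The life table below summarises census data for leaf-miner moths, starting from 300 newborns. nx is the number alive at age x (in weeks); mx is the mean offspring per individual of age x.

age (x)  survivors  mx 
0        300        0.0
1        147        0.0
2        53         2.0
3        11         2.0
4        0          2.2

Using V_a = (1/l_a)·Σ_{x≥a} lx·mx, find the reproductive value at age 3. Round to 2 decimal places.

lx = nx/n0 = nx/300: 1, 0.49, 0.17667…, 0.03667…, 0
lx·mx for x ≥ 3: 0.073333…, 0 → sum = 0.073333…
V_3 = 0.073333… / l_3 = 0.073333… / 0.036667… = 2 → 2.00

2.00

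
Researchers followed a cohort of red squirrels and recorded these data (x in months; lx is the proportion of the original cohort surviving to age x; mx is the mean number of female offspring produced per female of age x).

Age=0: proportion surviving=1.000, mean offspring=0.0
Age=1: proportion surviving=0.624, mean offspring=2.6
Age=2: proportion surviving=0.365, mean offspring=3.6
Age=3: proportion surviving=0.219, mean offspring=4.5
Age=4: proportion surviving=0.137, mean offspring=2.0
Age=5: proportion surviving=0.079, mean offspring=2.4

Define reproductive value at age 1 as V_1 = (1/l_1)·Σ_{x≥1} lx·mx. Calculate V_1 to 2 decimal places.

lx·mx for x ≥ 1: 1.6224, 1.314, 0.9855, 0.274, 0.1896 → sum = 4.3855
V_1 = 4.3855 / l_1 = 4.3855 / 0.624 = 7.028045… → 7.03

7.03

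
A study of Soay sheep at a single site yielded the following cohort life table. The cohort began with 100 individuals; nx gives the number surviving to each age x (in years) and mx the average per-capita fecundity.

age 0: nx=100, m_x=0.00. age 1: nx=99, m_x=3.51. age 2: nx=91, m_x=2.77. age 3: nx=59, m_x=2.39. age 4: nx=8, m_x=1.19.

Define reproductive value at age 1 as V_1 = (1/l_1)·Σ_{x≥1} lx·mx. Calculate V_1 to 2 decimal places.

7.58

lx = nx/n0 = nx/100: 1, 0.99, 0.91, 0.59, 0.08
lx·mx for x ≥ 1: 3.4749, 2.5207, 1.4101, 0.0952 → sum = 7.5009
V_1 = 7.5009 / l_1 = 7.5009 / 0.99 = 7.576667… → 7.58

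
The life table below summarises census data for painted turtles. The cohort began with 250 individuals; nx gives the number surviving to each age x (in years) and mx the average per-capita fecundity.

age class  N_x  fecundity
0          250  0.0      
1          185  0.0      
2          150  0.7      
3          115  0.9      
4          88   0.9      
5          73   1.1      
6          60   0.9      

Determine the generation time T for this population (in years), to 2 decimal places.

3.70

lx = nx/n0 = nx/250: 1, 0.74, 0.6, 0.46, 0.352, 0.292, 0.24
lx·mx: 0, 0, 0.42, 0.414, 0.3168, 0.3212, 0.216 → R0 = 1.688
x·lx·mx: 0, 0, 0.84, 1.242, 1.2672, 1.606, 1.296 → Σ = 6.2512
T = 6.2512 / 1.688 = 3.703318… → 3.70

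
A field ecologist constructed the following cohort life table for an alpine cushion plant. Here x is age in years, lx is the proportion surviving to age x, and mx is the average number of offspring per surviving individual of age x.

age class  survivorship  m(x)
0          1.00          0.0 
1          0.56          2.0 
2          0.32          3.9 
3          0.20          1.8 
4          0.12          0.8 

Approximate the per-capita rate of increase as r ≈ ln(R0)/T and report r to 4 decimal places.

R0 = Σ lx·mx = 0 + 1.12 + 1.248 + 0.36 + 0.096 = 2.824
Σ x·lx·mx = 5.08; T = 5.08/2.824 = 1.79887…
r ≈ ln(R0)/T = ln(2.824)/1.79887… = 0.577116… → 0.5771

0.5771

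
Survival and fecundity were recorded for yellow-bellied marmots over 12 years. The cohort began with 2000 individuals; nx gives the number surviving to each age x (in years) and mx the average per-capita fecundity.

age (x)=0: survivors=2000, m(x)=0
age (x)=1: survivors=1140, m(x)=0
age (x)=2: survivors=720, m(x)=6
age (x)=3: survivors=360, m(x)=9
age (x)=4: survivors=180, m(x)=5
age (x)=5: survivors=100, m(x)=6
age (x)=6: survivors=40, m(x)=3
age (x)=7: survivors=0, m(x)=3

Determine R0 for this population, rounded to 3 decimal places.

lx = nx/n0 = nx/2000: 1, 0.57, 0.36, 0.18, 0.09, 0.05, 0.02, 0
lx·mx by age: 0, 0, 2.16, 1.62, 0.45, 0.3, 0.06, 0
R0 = Σ lx·mx = 4.59 → 4.590

4.590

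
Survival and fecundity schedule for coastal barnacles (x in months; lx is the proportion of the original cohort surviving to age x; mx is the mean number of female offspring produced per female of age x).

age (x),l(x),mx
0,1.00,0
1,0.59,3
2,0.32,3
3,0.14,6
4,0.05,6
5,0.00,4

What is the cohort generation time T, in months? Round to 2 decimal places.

1.91

lx·mx: 0, 1.77, 0.96, 0.84, 0.3, 0 → R0 = 3.87
x·lx·mx: 0, 1.77, 1.92, 2.52, 1.2, 0 → Σ = 7.41
T = 7.41 / 3.87 = 1.914729… → 1.91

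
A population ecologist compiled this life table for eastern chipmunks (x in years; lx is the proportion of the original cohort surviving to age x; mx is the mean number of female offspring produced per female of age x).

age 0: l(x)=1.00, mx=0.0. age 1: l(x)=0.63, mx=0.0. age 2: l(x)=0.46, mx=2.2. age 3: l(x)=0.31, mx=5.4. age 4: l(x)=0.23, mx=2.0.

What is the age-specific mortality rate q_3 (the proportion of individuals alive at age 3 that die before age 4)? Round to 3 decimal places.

0.258

q_3 = (l_3 − l_4) / l_3 = (0.31 − 0.23) / 0.31
     = 0.08 / 0.31 = 0.258065… → 0.258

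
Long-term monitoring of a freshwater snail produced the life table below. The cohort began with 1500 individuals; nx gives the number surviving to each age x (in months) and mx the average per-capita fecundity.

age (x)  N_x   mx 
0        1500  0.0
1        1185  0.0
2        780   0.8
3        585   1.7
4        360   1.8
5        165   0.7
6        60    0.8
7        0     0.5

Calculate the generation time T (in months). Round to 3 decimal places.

lx = nx/n0 = nx/1500: 1, 0.79, 0.52, 0.39, 0.24, 0.11, 0.04, 0
lx·mx: 0, 0, 0.416, 0.663, 0.432, 0.077, 0.032, 0 → R0 = 1.62
x·lx·mx: 0, 0, 0.832, 1.989, 1.728, 0.385, 0.192, 0 → Σ = 5.126
T = 5.126 / 1.62 = 3.164198… → 3.164

3.164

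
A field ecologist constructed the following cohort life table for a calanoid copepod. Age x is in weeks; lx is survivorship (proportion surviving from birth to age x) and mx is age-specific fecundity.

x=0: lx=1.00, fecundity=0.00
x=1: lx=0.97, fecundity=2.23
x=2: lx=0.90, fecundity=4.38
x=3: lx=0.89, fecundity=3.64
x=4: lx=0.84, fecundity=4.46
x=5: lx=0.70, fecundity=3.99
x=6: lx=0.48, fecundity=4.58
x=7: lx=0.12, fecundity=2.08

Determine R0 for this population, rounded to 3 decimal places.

18.332

lx·mx by age: 0, 2.1631, 3.942, 3.2396, 3.7464, 2.793, 2.1984, 0.2496
R0 = Σ lx·mx = 18.3321 → 18.332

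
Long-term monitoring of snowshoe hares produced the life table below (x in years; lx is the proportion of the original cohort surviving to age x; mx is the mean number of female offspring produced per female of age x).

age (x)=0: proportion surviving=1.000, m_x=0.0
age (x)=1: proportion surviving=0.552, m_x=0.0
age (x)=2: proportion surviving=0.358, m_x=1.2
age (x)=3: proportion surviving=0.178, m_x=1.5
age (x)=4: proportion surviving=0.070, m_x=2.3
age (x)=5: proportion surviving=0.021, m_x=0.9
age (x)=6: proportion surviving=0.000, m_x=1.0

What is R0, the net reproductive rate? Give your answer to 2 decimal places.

lx·mx by age: 0, 0, 0.4296, 0.267, 0.161, 0.0189, 0
R0 = Σ lx·mx = 0.8765 → 0.88

0.88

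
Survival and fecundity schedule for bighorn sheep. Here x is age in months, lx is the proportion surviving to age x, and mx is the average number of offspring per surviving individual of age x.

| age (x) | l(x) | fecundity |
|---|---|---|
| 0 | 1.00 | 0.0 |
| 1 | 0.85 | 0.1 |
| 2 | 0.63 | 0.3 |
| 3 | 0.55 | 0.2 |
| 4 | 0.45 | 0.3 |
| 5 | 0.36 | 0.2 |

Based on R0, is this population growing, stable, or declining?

R0 = Σ lx·mx = 0 + 0.085 + 0.189 + 0.11 + 0.135 + 0.072 = 0.591
R0 < 1, so the population is declining.

declining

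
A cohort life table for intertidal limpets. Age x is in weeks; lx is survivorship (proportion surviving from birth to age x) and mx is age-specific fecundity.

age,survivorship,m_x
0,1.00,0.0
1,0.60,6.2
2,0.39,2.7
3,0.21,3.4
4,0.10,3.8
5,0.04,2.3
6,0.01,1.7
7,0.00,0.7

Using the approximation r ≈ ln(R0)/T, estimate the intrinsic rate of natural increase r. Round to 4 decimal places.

1.0630

R0 = Σ lx·mx = 0 + 3.72 + 1.053 + 0.714 + 0.38 + 0.092 + 0.017 + 0 = 5.976
Σ x·lx·mx = 10.05; T = 10.05/5.976 = 1.68173…
r ≈ ln(R0)/T = ln(5.976)/1.68173… = 1.063045… → 1.0630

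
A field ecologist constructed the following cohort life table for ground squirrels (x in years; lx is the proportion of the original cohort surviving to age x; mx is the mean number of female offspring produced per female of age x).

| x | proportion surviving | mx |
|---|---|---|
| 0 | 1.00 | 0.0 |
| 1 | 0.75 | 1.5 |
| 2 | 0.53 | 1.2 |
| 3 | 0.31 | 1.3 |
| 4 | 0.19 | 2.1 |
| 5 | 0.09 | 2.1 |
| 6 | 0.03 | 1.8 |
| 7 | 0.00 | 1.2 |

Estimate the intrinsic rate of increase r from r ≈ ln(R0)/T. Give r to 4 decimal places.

R0 = Σ lx·mx = 0 + 1.125 + 0.636 + 0.403 + 0.399 + 0.189 + 0.054 + 0 = 2.806
Σ x·lx·mx = 6.471; T = 6.471/2.806 = 2.30613…
r ≈ ln(R0)/T = ln(2.806)/2.30613… = 0.447399… → 0.4474

0.4474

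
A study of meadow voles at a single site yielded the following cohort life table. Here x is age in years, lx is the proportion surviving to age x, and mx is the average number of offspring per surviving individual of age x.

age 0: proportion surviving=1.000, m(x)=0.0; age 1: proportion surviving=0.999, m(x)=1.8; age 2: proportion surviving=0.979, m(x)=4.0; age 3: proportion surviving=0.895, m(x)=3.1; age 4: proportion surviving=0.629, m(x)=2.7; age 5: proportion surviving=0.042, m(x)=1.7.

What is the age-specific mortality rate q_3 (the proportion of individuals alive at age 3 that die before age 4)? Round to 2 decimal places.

q_3 = (l_3 − l_4) / l_3 = (0.895 − 0.629) / 0.895
     = 0.266 / 0.895 = 0.297207… → 0.30

0.30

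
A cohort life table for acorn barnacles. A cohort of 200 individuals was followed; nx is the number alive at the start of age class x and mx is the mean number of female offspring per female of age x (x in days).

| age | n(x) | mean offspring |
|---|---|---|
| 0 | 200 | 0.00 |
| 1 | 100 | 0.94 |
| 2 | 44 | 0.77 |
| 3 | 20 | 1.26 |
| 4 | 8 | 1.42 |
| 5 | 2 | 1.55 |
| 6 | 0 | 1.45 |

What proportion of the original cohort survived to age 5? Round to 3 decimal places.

l_5 = n_5/n_0 = 2/200 = 0.01 → 0.010

0.010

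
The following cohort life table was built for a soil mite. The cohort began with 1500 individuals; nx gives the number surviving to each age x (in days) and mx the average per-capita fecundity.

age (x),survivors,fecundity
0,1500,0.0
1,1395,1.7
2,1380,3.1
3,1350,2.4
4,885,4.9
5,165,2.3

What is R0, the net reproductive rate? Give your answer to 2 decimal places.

lx = nx/n0 = nx/1500: 1, 0.93, 0.92, 0.9, 0.59, 0.11
lx·mx by age: 0, 1.581, 2.852, 2.16, 2.891, 0.253
R0 = Σ lx·mx = 9.737 → 9.74

9.74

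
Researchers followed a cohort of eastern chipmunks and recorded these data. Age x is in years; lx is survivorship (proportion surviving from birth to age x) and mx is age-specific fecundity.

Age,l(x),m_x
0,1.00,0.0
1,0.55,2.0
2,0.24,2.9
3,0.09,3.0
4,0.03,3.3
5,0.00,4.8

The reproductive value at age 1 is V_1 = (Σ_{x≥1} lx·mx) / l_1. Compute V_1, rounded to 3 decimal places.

3.936

lx·mx for x ≥ 1: 1.1, 0.696, 0.27, 0.099, 0 → sum = 2.165
V_1 = 2.165 / l_1 = 2.165 / 0.55 = 3.936364… → 3.936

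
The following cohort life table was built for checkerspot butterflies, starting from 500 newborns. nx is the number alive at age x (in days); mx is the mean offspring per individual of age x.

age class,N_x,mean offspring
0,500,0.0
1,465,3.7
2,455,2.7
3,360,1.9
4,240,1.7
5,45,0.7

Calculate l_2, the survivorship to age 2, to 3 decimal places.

l_2 = n_2/n_0 = 455/500 = 0.91 → 0.910

0.910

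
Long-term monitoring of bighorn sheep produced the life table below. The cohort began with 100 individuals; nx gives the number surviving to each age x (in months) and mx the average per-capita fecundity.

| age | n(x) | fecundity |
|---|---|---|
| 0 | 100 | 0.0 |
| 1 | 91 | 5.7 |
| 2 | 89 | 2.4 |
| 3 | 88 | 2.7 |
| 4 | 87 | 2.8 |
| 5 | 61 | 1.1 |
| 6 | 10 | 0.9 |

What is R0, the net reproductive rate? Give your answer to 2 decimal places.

lx = nx/n0 = nx/100: 1, 0.91, 0.89, 0.88, 0.87, 0.61, 0.1
lx·mx by age: 0, 5.187, 2.136, 2.376, 2.436, 0.671, 0.09
R0 = Σ lx·mx = 12.896 → 12.90

12.90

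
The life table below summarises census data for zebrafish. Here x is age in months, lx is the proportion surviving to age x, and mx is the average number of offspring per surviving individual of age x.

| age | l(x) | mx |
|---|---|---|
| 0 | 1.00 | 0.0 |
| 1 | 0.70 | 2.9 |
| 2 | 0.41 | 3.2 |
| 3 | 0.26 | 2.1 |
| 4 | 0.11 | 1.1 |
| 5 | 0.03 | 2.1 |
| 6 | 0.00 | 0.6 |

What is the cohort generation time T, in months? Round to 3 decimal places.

lx·mx: 0, 2.03, 1.312, 0.546, 0.121, 0.063, 0 → R0 = 4.072
x·lx·mx: 0, 2.03, 2.624, 1.638, 0.484, 0.315, 0 → Σ = 7.091
T = 7.091 / 4.072 = 1.741405… → 1.741

1.741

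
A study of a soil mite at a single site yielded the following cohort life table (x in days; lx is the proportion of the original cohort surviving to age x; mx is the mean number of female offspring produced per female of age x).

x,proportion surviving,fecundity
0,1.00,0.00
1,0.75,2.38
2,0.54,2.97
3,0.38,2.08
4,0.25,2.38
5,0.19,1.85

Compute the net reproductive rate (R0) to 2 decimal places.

lx·mx by age: 0, 1.785, 1.6038, 0.7904, 0.595, 0.3515
R0 = Σ lx·mx = 5.1257 → 5.13

5.13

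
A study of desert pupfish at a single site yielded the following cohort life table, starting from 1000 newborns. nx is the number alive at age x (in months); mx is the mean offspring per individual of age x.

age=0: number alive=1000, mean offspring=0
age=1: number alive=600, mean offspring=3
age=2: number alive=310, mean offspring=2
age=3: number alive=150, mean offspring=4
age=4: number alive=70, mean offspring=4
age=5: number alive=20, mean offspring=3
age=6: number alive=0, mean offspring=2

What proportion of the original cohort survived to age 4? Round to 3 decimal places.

l_4 = n_4/n_0 = 70/1000 = 0.07 → 0.070

0.070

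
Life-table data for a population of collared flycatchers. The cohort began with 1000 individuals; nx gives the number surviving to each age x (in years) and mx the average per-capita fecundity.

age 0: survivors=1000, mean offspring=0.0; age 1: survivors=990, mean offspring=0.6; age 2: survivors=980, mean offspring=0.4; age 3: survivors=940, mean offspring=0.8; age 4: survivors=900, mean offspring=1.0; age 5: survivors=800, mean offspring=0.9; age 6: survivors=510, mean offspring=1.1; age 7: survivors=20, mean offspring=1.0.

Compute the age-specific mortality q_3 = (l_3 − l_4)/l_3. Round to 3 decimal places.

0.043

lx = nx/n0 = nx/1000: 1, 0.99, 0.98, 0.94, 0.9, 0.8, 0.51, 0.02
q_3 = (l_3 − l_4) / l_3 = (0.94 − 0.9) / 0.94
     = 0.04 / 0.94 = 0.042553… → 0.043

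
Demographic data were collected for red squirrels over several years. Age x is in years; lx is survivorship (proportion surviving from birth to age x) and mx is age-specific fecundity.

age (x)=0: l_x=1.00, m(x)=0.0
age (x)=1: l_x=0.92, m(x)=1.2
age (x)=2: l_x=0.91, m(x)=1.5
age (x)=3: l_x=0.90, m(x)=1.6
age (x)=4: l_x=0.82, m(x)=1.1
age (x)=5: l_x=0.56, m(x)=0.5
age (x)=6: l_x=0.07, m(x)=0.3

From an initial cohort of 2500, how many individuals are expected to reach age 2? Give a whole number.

Expected survivors = N0 · l_2 = 2500 × 0.91 = 2275 → 2275

2275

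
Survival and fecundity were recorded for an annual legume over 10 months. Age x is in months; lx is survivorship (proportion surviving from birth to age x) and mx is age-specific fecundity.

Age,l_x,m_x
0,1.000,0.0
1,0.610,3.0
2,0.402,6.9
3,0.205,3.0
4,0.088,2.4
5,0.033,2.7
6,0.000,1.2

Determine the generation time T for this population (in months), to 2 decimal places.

1.90

lx·mx: 0, 1.83, 2.7738, 0.615, 0.2112, 0.0891, 0 → R0 = 5.5191
x·lx·mx: 0, 1.83, 5.5476, 1.845, 0.8448, 0.4455, 0 → Σ = 10.5129
T = 10.5129 / 5.5191 = 1.904821… → 1.90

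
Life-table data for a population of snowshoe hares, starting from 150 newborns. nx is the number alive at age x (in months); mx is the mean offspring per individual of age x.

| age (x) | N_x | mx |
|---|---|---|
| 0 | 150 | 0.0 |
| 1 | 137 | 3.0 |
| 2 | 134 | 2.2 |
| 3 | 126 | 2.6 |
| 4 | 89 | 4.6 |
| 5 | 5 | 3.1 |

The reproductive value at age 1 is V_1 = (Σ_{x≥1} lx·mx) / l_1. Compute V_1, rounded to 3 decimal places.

lx = nx/n0 = nx/150: 1, 0.91333…, 0.89333…, 0.84, 0.59333…, 0.03333…
lx·mx for x ≥ 1: 2.74…, 1.965333…, 2.184, 2.729333…, 0.103333… → sum = 9.722…
V_1 = 9.722… / l_1 = 9.722… / 0.913333… = 10.644526… → 10.645

10.645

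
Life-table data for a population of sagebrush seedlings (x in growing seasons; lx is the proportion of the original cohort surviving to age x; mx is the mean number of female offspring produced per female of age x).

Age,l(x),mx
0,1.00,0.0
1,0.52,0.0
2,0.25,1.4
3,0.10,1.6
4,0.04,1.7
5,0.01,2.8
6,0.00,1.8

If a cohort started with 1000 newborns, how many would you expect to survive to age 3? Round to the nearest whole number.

100

Expected survivors = N0 · l_3 = 1000 × 0.10 = 100 → 100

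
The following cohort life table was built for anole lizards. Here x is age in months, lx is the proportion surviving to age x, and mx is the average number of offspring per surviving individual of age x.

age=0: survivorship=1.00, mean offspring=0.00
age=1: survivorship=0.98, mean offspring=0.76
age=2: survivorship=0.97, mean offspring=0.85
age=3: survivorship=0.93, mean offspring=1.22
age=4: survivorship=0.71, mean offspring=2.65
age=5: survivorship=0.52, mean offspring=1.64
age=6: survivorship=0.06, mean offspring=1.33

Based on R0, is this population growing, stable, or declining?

growing

R0 = Σ lx·mx = 0 + 0.7448 + 0.8245 + 1.1346 + 1.8815 + 0.8528 + 0.0798 = 5.518
R0 > 1, so the population is growing.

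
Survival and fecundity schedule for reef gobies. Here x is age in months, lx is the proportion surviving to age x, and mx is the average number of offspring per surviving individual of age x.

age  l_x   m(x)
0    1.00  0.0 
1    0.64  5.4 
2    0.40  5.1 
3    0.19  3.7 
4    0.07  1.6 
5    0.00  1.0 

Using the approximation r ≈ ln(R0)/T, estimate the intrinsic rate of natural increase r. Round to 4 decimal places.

R0 = Σ lx·mx = 0 + 3.456 + 2.04 + 0.703 + 0.112 + 0 = 6.311
Σ x·lx·mx = 10.093; T = 10.093/6.311 = 1.59927…
r ≈ ln(R0)/T = ln(6.311)/1.59927… = 1.151959… → 1.1520

1.1520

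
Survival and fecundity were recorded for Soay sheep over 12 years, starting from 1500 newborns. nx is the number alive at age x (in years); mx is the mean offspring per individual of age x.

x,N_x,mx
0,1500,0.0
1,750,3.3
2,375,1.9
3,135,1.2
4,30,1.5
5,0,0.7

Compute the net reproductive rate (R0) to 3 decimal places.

2.263

lx = nx/n0 = nx/1500: 1, 0.5, 0.25, 0.09, 0.02, 0
lx·mx by age: 0, 1.65, 0.475, 0.108, 0.03, 0
R0 = Σ lx·mx = 2.263 → 2.263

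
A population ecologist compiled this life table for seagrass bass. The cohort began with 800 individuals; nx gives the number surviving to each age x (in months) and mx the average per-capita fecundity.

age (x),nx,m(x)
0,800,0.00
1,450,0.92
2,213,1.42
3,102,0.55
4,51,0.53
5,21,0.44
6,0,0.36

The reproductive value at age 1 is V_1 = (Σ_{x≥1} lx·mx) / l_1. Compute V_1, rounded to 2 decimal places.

lx = nx/n0 = nx/800: 1, 0.5625, 0.26625, 0.1275, 0.06375, 0.02625, 0
lx·mx for x ≥ 1: 0.5175, 0.378075…, 0.070125, 0.033788…, 0.01155…, 0 → sum = 1.011038…
V_1 = 1.011038… / l_1 = 1.011038… / 0.5625 = 1.7974 → 1.80

1.80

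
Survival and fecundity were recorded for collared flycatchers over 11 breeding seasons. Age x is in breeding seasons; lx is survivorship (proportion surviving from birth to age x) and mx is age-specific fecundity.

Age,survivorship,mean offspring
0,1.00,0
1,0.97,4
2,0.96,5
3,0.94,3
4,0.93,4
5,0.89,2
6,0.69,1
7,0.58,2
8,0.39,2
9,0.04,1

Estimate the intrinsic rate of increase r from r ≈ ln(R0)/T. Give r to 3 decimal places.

R0 = Σ lx·mx = 0 + 3.88 + 4.8 + 2.82 + 3.72 + 1.78 + 0.69 + 1.16 + 0.78 + 0.04 = 19.67
Σ x·lx·mx = 64.58; T = 64.58/19.67 = 3.28317…
r ≈ ln(R0)/T = ln(19.67)/3.28317… = 0.90738… → 0.907

0.907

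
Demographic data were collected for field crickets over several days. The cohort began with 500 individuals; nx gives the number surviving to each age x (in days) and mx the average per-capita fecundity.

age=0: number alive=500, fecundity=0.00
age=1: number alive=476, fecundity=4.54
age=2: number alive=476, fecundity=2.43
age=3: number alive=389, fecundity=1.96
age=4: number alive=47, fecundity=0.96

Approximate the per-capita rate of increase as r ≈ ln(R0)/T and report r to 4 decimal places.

lx = nx/n0 = nx/500: 1, 0.952, 0.952, 0.778, 0.094
R0 = Σ lx·mx = 0 + 4.32208 + 2.31336 + 1.52488 + 0.09024 = 8.25056
Σ x·lx·mx = 13.8844; T = 13.8844/8.25056 = 1.68284…
r ≈ ln(R0)/T = ln(8.25056)/1.68284… = 1.253997… → 1.2540

1.2540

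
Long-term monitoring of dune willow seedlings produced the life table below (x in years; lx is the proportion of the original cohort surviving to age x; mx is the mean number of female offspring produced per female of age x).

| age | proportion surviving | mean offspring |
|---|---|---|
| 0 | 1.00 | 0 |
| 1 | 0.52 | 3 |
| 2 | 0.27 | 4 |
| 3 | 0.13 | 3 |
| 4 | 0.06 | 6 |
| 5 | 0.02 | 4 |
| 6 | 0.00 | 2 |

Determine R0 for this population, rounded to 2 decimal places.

lx·mx by age: 0, 1.56, 1.08, 0.39, 0.36, 0.08, 0
R0 = Σ lx·mx = 3.47 → 3.47

3.47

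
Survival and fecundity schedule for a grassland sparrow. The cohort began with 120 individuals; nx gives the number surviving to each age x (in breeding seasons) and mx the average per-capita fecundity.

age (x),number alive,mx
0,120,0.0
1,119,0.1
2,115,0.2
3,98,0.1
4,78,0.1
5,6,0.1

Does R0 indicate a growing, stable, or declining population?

lx = nx/n0 = nx/120: 1, 0.99167…, 0.95833…, 0.81667…, 0.65, 0.05
R0 = Σ lx·mx = 0 + 0.099167… + 0.191667… + 0.081667… + 0.065 + 0.005 = 0.4425…
R0 < 1, so the population is declining.

declining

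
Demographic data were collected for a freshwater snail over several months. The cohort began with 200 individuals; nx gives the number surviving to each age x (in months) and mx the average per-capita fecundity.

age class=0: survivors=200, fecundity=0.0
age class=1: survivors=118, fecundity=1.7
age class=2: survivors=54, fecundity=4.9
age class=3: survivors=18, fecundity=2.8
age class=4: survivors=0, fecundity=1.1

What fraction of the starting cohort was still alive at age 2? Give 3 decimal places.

l_2 = n_2/n_0 = 54/200 = 0.27 → 0.270

0.270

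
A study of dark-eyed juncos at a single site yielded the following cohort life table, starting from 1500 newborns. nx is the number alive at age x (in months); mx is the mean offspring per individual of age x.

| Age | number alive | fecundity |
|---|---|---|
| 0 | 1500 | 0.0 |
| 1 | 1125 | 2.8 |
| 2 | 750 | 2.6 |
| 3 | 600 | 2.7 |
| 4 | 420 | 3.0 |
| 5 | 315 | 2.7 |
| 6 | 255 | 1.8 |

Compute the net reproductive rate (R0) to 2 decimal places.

6.19

lx = nx/n0 = nx/1500: 1, 0.75, 0.5, 0.4, 0.28, 0.21, 0.17
lx·mx by age: 0, 2.1, 1.3, 1.08, 0.84, 0.567, 0.306
R0 = Σ lx·mx = 6.193 → 6.19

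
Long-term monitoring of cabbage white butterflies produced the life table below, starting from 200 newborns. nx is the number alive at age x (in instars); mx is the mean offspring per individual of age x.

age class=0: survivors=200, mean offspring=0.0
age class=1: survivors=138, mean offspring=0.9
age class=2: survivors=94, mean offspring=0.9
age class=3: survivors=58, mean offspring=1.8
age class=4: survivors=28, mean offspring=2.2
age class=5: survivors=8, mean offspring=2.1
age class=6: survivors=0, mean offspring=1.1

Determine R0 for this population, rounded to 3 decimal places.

lx = nx/n0 = nx/200: 1, 0.69, 0.47, 0.29, 0.14, 0.04, 0
lx·mx by age: 0, 0.621, 0.423, 0.522, 0.308, 0.084, 0
R0 = Σ lx·mx = 1.958 → 1.958

1.958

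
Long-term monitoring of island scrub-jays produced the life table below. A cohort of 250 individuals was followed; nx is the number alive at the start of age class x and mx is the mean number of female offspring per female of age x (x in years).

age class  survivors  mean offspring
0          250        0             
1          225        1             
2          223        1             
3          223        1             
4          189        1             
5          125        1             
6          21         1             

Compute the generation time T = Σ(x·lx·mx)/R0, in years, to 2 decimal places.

2.83

lx = nx/n0 = nx/250: 1, 0.9, 0.892, 0.892, 0.756, 0.5, 0.084
lx·mx: 0, 0.9, 0.892, 0.892, 0.756, 0.5, 0.084 → R0 = 4.024
x·lx·mx: 0, 0.9, 1.784, 2.676, 3.024, 2.5, 0.504 → Σ = 11.388
T = 11.388 / 4.024 = 2.83002… → 2.83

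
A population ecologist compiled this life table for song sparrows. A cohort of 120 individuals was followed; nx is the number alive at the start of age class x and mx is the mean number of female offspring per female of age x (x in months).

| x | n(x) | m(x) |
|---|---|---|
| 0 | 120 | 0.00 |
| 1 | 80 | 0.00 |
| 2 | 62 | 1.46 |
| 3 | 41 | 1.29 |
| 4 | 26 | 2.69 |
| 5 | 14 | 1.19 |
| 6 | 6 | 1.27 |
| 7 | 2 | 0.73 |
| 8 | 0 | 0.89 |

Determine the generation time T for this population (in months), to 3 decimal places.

3.173

lx = nx/n0 = nx/120: 1, 0.66667…, 0.51667…, 0.34167…, 0.21667…, 0.11667…, 0.05, 0.01667…, 0
lx·mx: 0, 0, 0.754333…, 0.44075…, 0.582833…, 0.138833…, 0.0635, 0.012167…, 0 → R0 = 1.992417…
x·lx·mx: 0, 0, 1.508667…, 1.32225…, 2.331333…, 0.694167…, 0.381, 0.085167…, 0 → Σ = 6.322583…
T = 6.322583… / 1.992417… = 3.173324… → 3.173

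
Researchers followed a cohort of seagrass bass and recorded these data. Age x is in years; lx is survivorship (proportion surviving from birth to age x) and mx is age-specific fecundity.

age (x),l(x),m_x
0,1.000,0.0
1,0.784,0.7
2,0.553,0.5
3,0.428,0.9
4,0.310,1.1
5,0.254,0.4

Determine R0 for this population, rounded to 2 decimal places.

lx·mx by age: 0, 0.5488, 0.2765, 0.3852, 0.341, 0.1016
R0 = Σ lx·mx = 1.6531 → 1.65

1.65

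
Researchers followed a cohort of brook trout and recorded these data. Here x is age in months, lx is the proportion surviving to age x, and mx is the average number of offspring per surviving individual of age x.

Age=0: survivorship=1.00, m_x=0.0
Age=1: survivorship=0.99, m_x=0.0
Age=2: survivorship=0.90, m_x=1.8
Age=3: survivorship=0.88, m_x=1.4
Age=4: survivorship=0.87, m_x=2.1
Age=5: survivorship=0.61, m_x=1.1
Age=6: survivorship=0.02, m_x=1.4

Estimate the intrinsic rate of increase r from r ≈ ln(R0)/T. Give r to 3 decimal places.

R0 = Σ lx·mx = 0 + 0 + 1.62 + 1.232 + 1.827 + 0.671 + 0.028 = 5.378
Σ x·lx·mx = 17.767; T = 17.767/5.378 = 3.30364…
r ≈ ln(R0)/T = ln(5.378)/3.30364… = 0.50923… → 0.509

0.509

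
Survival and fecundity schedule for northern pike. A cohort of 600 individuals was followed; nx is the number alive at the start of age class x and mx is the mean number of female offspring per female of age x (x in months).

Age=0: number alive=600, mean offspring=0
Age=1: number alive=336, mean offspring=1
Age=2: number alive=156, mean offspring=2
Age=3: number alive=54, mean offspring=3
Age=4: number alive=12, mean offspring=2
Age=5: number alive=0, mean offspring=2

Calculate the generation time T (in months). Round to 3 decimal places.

lx = nx/n0 = nx/600: 1, 0.56, 0.26, 0.09, 0.02, 0
lx·mx: 0, 0.56, 0.52, 0.27, 0.04, 0 → R0 = 1.39
x·lx·mx: 0, 0.56, 1.04, 0.81, 0.16, 0 → Σ = 2.57
T = 2.57 / 1.39 = 1.848921… → 1.849

1.849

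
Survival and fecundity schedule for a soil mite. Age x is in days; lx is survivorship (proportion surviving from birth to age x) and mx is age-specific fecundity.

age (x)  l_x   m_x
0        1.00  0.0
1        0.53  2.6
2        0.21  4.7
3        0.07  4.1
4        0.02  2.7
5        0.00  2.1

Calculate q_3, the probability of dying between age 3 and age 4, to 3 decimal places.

q_3 = (l_3 − l_4) / l_3 = (0.07 − 0.02) / 0.07
     = 0.05 / 0.07 = 0.714286… → 0.714

0.714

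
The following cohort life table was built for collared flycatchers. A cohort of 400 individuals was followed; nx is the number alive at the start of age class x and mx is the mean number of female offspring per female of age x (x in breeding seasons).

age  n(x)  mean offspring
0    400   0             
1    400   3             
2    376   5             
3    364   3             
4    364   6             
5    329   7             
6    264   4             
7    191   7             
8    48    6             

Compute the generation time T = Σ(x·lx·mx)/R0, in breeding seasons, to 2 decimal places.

4.10

lx = nx/n0 = nx/400: 1, 1, 0.94, 0.91, 0.91, 0.8225, 0.66, 0.4775, 0.12
lx·mx: 0, 3, 4.7, 2.73, 5.46, 5.7575, 2.64, 3.3425, 0.72 → R0 = 28.35
x·lx·mx: 0, 3, 9.4, 8.19, 21.84, 28.7875, 15.84, 23.3975, 5.76 → Σ = 116.215
T = 116.215 / 28.35 = 4.099295… → 4.10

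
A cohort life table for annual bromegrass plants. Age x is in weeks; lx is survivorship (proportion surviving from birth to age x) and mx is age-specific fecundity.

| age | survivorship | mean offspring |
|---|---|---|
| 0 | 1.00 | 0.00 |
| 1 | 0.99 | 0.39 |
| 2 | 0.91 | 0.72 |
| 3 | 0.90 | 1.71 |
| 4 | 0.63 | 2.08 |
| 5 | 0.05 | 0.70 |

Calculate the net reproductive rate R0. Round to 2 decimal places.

lx·mx by age: 0, 0.3861, 0.6552, 1.539, 1.3104, 0.035
R0 = Σ lx·mx = 3.9257 → 3.93

3.93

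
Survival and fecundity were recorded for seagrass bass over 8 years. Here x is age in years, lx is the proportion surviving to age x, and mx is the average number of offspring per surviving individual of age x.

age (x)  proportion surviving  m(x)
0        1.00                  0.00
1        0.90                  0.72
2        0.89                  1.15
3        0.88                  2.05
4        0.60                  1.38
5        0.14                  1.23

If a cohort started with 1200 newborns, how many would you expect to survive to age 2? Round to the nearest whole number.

Expected survivors = N0 · l_2 = 1200 × 0.89 = 1068 → 1068

1068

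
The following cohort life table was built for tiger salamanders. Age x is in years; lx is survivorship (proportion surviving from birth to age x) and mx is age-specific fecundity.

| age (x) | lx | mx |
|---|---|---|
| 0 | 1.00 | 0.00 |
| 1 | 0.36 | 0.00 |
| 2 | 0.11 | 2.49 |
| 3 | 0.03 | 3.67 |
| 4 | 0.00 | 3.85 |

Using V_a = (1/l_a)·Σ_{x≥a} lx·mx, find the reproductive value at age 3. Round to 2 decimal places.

3.67

lx·mx for x ≥ 3: 0.1101, 0 → sum = 0.1101
V_3 = 0.1101 / l_3 = 0.1101 / 0.03 = 3.67 → 3.67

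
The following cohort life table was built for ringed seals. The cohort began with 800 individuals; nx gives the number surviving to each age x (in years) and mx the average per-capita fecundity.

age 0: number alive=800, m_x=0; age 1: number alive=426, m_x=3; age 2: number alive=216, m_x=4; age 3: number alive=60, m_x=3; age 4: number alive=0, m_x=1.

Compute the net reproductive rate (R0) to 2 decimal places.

lx = nx/n0 = nx/800: 1, 0.5325, 0.27, 0.075, 0
lx·mx by age: 0, 1.5975, 1.08, 0.225, 0
R0 = Σ lx·mx = 2.9025 → 2.90

2.90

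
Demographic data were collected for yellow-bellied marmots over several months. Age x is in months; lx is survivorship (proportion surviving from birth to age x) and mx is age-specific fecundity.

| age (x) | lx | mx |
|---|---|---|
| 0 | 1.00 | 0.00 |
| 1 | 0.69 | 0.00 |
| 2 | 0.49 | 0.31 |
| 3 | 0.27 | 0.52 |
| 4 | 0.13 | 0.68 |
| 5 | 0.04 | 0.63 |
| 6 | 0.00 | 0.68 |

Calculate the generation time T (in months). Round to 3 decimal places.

lx·mx: 0, 0, 0.1519, 0.1404, 0.0884, 0.0252, 0 → R0 = 0.4059
x·lx·mx: 0, 0, 0.3038, 0.4212, 0.3536, 0.126, 0 → Σ = 1.2046
T = 1.2046 / 0.4059 = 2.967726… → 2.968

2.968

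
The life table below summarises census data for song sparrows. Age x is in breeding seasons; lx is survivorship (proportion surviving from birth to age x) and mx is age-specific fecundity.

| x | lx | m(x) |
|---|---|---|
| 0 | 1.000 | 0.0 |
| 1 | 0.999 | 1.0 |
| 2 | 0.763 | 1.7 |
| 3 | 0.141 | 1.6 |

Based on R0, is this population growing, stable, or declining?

growing

R0 = Σ lx·mx = 0 + 0.999 + 1.2971 + 0.2256 = 2.5217
R0 > 1, so the population is growing.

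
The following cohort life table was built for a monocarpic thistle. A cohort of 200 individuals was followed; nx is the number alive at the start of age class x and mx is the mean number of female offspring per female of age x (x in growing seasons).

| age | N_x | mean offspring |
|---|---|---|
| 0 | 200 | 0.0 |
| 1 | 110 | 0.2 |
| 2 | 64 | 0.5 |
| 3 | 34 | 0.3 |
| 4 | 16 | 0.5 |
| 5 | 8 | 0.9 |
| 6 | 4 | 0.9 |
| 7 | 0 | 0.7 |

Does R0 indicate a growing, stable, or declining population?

declining

lx = nx/n0 = nx/200: 1, 0.55, 0.32, 0.17, 0.08, 0.04, 0.02, 0
R0 = Σ lx·mx = 0 + 0.11 + 0.16 + 0.051 + 0.04 + 0.036 + 0.018 + 0 = 0.415
R0 < 1, so the population is declining.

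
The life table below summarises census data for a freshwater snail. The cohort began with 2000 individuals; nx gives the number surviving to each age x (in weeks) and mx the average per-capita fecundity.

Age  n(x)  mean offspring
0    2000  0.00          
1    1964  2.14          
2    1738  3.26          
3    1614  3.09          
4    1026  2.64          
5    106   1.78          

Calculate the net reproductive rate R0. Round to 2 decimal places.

lx = nx/n0 = nx/2000: 1, 0.982, 0.869, 0.807, 0.513, 0.053
lx·mx by age: 0, 2.10148, 2.83294, 2.49363, 1.35432, 0.09434
R0 = Σ lx·mx = 8.87671 → 8.88

8.88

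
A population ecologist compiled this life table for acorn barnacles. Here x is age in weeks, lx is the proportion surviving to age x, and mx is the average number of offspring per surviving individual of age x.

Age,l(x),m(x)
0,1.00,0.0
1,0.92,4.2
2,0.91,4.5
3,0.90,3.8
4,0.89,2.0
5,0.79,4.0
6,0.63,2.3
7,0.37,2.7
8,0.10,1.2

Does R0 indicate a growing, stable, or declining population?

R0 = Σ lx·mx = 0 + 3.864 + 4.095 + 3.42 + 1.78 + 3.16 + 1.449 + 0.999 + 0.12 = 18.887
R0 > 1, so the population is growing.

growing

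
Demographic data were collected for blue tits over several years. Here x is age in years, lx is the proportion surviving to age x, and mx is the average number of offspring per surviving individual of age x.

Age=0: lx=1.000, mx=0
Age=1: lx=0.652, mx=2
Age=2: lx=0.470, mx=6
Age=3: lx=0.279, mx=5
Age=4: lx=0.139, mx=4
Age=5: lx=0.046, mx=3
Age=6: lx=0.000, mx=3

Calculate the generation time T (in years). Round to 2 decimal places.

lx·mx: 0, 1.304, 2.82, 1.395, 0.556, 0.138, 0 → R0 = 6.213
x·lx·mx: 0, 1.304, 5.64, 4.185, 2.224, 0.69, 0 → Σ = 14.043
T = 14.043 / 6.213 = 2.260261… → 2.26

2.26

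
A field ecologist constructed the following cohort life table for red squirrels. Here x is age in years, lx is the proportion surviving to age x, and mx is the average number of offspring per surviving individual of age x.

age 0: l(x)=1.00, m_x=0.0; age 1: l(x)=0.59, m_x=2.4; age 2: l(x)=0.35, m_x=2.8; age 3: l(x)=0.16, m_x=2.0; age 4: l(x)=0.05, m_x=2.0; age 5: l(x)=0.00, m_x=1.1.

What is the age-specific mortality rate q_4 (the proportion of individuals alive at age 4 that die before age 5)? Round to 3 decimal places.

q_4 = (l_4 − l_5) / l_4 = (0.05 − 0) / 0.05
     = 0.05 / 0.05 = 1 → 1.000

1.000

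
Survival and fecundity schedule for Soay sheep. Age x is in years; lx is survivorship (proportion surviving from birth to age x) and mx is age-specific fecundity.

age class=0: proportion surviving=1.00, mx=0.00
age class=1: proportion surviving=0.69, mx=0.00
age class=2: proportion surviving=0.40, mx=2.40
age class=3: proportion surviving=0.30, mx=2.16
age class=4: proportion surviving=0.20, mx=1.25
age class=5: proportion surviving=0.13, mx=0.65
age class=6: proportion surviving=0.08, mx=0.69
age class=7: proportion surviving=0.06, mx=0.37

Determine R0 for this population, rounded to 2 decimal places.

lx·mx by age: 0, 0, 0.96, 0.648, 0.25, 0.0845, 0.0552, 0.0222
R0 = Σ lx·mx = 2.0199 → 2.02

2.02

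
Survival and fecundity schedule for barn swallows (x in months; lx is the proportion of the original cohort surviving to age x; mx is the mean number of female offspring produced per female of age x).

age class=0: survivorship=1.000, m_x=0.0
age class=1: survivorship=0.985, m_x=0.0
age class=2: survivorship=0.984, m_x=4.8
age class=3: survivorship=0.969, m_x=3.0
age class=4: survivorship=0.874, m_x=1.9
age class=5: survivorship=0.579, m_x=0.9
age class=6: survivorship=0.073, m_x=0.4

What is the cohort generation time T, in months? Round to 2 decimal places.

2.80

lx·mx: 0, 0, 4.7232, 2.907, 1.6606, 0.5211, 0.0292 → R0 = 9.8411
x·lx·mx: 0, 0, 9.4464, 8.721, 6.6424, 2.6055, 0.1752 → Σ = 27.5905
T = 27.5905 / 9.8411 = 2.803599… → 2.80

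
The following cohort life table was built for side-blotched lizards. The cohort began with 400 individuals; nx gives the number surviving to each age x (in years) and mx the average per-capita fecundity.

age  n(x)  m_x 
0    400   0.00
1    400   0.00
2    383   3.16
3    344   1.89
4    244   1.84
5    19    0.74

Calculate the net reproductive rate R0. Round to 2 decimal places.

lx = nx/n0 = nx/400: 1, 1, 0.9575, 0.86, 0.61, 0.0475
lx·mx by age: 0, 0, 3.0257, 1.6254, 1.1224, 0.03515
R0 = Σ lx·mx = 5.80865 → 5.81

5.81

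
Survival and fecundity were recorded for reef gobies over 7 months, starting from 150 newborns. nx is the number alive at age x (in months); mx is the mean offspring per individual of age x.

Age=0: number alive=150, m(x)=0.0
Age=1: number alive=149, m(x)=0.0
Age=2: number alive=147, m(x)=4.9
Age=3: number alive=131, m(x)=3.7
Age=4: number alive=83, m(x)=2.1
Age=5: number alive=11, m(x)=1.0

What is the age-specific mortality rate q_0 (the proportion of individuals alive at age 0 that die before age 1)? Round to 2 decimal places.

0.01

lx = nx/n0 = nx/150: 1, 0.99333…, 0.98, 0.87333…, 0.55333…, 0.07333…
q_0 = (l_0 − l_1) / l_0 = (1 − 0.993333…) / 1
     = 0.006667… / 1 = 0.006667… → 0.01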